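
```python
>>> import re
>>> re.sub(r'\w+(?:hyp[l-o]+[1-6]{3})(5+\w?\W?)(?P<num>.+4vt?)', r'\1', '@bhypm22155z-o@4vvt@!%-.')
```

The pattern matches one or more of a word character; then the literal 'hyp', then one or more of a character in [l-o], then exactly 3 of a character in [1-6] (non-capturing group); then one or more of the literal '5', then optionally a word character, then optionally a non-word character (captured); then one or more of any character, then the literal '4v', then optionally a literal 't' (captured as 'num').
Matches: at [1:17] → 'bhypm22155z-o@4v'.
The replacement refers to a captured group, so each match is rewritten using its own captured text.

'@55z-vt@!%-.'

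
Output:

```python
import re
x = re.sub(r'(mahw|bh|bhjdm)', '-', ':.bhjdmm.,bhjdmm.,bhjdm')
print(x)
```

:.-jdmm.,-jdmm.,-jdm

Alternation isn't longest-match — the leftmost alternative that fits at this position is chosen.
Every occurrence is swapped for '-'.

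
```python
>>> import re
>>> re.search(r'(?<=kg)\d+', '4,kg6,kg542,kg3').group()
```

'6'

The positive lookaround only admits positions where the adjacent text matches; those characters stay outside the span.
`search` walks the string left to right and returns the first match it finds.
The match spans [4:5] → '6'.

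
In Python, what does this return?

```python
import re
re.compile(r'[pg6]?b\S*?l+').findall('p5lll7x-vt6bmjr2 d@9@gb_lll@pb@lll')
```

['gb_lll', 'pb@lll']

The `?` after the quantifier makes it lazy — it takes as little as possible before letting the rest of the pattern try.
With no groups in the pattern, `findall` gives back each whole match — 2 here.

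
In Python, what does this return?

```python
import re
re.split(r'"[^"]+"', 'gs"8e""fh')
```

['gs', '"fh']

`split` removes every match and returns the 2 fragments in between.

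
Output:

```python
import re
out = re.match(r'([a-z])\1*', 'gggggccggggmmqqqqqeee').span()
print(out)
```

(0, 5)

`\1` is not a pattern — it's the concrete string captured by group 1, re-applied verbatim.
With `match`, the pattern is implicitly anchored at the beginning.
The match spans [0:5] → 'ggggg'.
Captured: group 1 = 'g'.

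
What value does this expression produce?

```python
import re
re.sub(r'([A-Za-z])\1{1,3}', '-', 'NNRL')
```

The backreference `\1` re-matches whatever the first group consumed, character for character.
Every occurrence is swapped for '-'.

'-RL'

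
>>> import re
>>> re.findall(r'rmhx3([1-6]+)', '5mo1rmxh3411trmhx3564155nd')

This matches the literal 'rm', then the literal 'hx3'; then one or more of a character in [1-6] (captured).
Scanning left to right: at [13:24] match 'rmhx3564155', group 1 = '564155'.
With a single group, `findall` returns only what that group captured — 1 item.

['564155']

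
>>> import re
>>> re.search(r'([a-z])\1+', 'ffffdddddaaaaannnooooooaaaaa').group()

'ffff'

The backreference `\1` re-matches whatever the first group consumed, character for character.
Unlike `match`, `search` isn't anchored — it looks for the pattern anywhere in the string.
The match spans [0:4] → 'ffff'.
Captured: group 1 = 'f'.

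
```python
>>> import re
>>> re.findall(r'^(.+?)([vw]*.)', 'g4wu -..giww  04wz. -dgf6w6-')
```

The pattern matches anchored at the start of the string; then one or more of any character (lazy) (captured); then zero or more of one of [vw], then any character (captured).
The `?` after the quantifier makes it lazy — it takes as little as possible before letting the rest of the pattern try.
Matches: at [0:2] match 'g4', groups = ('g', '4').
Multiple groups make `findall` return tuples — one 2-tuple for the one match.

[('g', '4')]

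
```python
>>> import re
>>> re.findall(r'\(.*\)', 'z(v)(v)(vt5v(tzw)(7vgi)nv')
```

['(v)(v)(vt5v(tzw)(7vgi)']

Scanning left to right: at [1:23] → '(v)(v)(vt5v(tzw)(7vgi)'.
Since nothing is captured, `findall` lists the 1 matched substring directly.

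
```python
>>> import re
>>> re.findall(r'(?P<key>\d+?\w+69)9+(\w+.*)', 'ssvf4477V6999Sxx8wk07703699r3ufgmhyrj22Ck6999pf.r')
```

[('4477V6999Sxx8wk07703699r3ufgmhyrj22Ck69', 'pf.r')]

The pattern matches one or more of a digit (lazy), then one or more of a word character, then the literal '69' (captured as 'key'); then one or more of a literal '9'; then one or more of a word character, then zero or more of any character (captured).
Walking the string: at [4:49] match '4477V6999Sxx8wk07703699r3ufgmhyrj22Ck6999pf.r', groups = ('4477V6999Sxx8wk07703699r3ufgmhyrj22Ck69', 'pf.r').
2 groups means the one result is a tuple of 2 captured strings — 1 here.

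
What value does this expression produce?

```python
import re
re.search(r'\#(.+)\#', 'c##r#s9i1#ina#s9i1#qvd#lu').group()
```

'##r#s9i1#ina#s9i1#qvd#'

The match spans [1:23] → '##r#s9i1#ina#s9i1#qvd#'.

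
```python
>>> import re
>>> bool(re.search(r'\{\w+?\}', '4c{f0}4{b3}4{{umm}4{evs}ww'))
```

True

`re.search` scans for the first position where the pattern succeeds.
The match spans [2:6] → '{f0}'.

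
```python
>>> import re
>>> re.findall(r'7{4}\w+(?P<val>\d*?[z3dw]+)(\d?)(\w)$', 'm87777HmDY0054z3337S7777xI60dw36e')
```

This matches exactly 4 of a literal '7', then one or more of a word character; then zero or more of a digit (lazy), then one or more of one of [z3dw] (captured as 'val'); then optionally a digit (captured); then a word character (captured); then anchored at the end.
Scanning left to right: at [2:33] match '7777HmDY0054z3337S7777xI60dw36e', groups = ('3', '6', 'e').
3 groups means the one result is a tuple of 3 captured strings — 1 here.

[('3', '6', 'e')]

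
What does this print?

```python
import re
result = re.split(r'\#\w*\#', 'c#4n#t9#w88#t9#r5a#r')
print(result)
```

['c', 't9', 't9', 'r']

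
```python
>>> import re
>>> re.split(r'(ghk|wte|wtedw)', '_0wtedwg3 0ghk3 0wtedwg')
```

Alternation tries branches left to right and keeps the first one that lets the overall match succeed at that position.
Matches to split on: at [2:5] → 'wte'; at [11:14] → 'ghk'; at [17:20] → 'wte'.
`re.split` interleaves the captured-group text with the surrounding fragments.

['_0', 'wte', 'dwg3 0', 'ghk', '3 0', 'wte', 'dwg']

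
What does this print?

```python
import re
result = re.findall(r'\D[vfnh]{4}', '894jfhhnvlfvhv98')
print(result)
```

['jfhhn', 'lfvhv']

This matches a non-digit; then exactly 4 of one of [vfnh].
Matches: at [3:8] → 'jfhhn'; at [9:14] → 'lfvhv'.
With no groups in the pattern, `findall` gives back each whole match — 2 here.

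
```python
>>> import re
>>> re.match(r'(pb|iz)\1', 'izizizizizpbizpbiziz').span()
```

`match` is anchored at position 0; if the pattern doesn't fit there, it returns None.
The match spans [0:4] → 'iziz'.

(0, 4)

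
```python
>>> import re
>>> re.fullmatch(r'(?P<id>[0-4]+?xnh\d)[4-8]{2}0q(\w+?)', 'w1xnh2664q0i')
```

None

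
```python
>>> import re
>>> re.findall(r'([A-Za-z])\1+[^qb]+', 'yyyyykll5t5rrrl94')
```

['y']

The backreference `\1` re-matches whatever the first group consumed, character for character.
Walking the string: at [0:17] match 'yyyyykll5t5rrrl94', group 1 = 'y'.
Because there's exactly one group, `findall` drops the full match and keeps group 1 from the one hit.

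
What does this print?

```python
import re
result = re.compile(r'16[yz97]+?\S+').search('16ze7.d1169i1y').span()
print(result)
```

Pattern: the literal '16', then one or more of one of [yz97] (lazy); then one or more of a non-whitespace character.
The match spans [0:14] → '16ze7.d1169i1y'.

(0, 14)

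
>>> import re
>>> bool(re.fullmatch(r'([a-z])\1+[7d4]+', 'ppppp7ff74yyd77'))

False

`\1` is not a pattern — it's the concrete string captured by group 1, re-applied verbatim.
`fullmatch` succeeds only if the pattern covers the string from start to end.
Here the pattern can't cover the whole string, so the call returns None, and `bool(None)` is False.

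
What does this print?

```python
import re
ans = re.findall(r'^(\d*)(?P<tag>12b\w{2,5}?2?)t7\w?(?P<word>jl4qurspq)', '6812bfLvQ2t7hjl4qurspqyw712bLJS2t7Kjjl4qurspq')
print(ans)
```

[('68', '12bfLvQ2', 'jl4qurspq')]

Multiple groups make `findall` return tuples — one 3-tuple for the one match.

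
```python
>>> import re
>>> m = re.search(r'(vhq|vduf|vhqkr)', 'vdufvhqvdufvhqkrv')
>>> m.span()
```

Unlike `match`, `search` isn't anchored — it looks for the pattern anywhere in the string.
The match spans [0:4] → 'vduf'.
Captured: group 1 = 'vduf'.

(0, 4)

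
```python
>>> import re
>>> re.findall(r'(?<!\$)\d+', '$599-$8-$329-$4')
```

['99', '29']

The negative lookahead/lookbehind blocks any match where the forbidden context is present.
Walking the string: at [2:4] → '99'; at [10:12] → '29'.
`findall` yields the raw match text (2 of them) because the pattern has no groups.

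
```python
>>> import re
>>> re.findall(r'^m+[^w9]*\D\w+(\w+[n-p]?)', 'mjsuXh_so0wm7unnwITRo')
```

This matches anchored at the start of the string; then one or more of a literal 'm'; then zero or more of any character except [w9], then a non-digit, then one or more of a word character; then one or more of a word character, then optionally a character in [n-p] (captured).
With a single group, `findall` returns only what that group captured — 1 item.

['o']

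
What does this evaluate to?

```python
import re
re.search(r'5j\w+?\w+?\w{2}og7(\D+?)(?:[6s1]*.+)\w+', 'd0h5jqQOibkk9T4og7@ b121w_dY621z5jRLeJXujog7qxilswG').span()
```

(3, 51)

Pattern: the literal '5j', then one or more of a word character (lazy), then one or more of a word character (lazy); then exactly 2 of a word character, then the literal 'og7'; then one or more of a non-digit (lazy) (captured); then zero or more of one of [6s1], then one or more of any character (non-capturing group); then one or more of a word character.
The match spans [3:51] → '5jqQOibkk9T4og7@ b121w_dY621z5jRLeJXujog7qxilswG'.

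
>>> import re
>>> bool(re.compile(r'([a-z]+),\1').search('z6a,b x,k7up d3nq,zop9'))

False

`\1` is not a pattern — it's the concrete string captured by group 1, re-applied verbatim.
`search` walks the string left to right and returns the first match it finds.
Here no position works, so the call returns None, and `bool(None)` is False.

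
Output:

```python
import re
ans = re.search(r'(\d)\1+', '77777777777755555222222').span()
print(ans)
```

`\1` is not a pattern — it's the concrete string captured by group 1, re-applied verbatim.
`re.search` scans for the first position where the pattern succeeds.
The match spans [0:12] → '777777777777'.
Captured: group 1 = '7'.

(0, 12)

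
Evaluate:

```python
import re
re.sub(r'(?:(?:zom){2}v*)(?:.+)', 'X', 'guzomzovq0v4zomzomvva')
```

'guzomzovq0v4X'

The pattern matches the literal 'zom' repeated 2 times, then zero or more of a literal 'v' (non-capturing group); then one or more of any character (non-capturing group).
Matches: at [12:21] → 'zomzomvva'.
Each match is replaced by 'X'.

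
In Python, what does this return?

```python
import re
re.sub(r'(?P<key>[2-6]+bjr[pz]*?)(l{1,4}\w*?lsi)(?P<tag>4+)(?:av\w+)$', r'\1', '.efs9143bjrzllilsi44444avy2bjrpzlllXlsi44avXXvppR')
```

'.efs9143bjrz'

Pattern: one or more of a character in [2-6], then the literal 'bjr', then zero or more of one of [pz] (lazy) (captured as 'key'); then 1 to 4 of the literal 'l', then zero or more of a word character (lazy), then the literal 'lsi' (captured); then one or more of a literal '4' (captured as 'tag'); then the literal 'av', then one or more of a word character (non-capturing group); then anchored at the end.
Each match is replaced using the text its own group 1 captured.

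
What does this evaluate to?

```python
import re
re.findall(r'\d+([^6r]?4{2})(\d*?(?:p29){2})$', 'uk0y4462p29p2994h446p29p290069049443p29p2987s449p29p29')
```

Pattern: one or more of a digit; then optionally any character except [6r], then exactly 2 of a literal '4' (captured); then zero or more of a digit (lazy), then the literal 'p29' repeated 2 times (captured); then anchored at the end.
Scanning left to right: at [40:54] match '2987s449p29p29', groups = ('s44', '9p29p29').
`findall` packs the 2 group values into a tuple for every match.

[('s44', '9p29p29')]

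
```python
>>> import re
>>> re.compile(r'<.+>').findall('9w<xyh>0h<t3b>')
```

Walking the string: at [2:14] → '<xyh>0h<t3b>'.
With no groups in the pattern, `findall` gives back each whole match — 1 here.

['<xyh>0h<t3b>']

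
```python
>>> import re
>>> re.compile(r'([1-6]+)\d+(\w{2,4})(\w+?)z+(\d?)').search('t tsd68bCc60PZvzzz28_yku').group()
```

The match spans [5:19] → '68bCc60PZvzzz2'.

'68bCc60PZvzzz2'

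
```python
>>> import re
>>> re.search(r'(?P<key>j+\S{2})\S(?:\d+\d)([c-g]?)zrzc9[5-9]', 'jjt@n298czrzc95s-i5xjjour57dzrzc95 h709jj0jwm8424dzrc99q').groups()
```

('jjt@', 'c')

Pattern: one or more of a literal 'j', then exactly 2 of a non-whitespace character (captured as 'key'); then a non-whitespace character; then one or more of a digit, then a digit (non-capturing group); then optionally a character in [c-g] (captured); then the literal 'zr', then the literal 'zc9', then a character in [5-9].
`re.search` scans for the first position where the pattern succeeds.
The match spans [0:15] → 'jjt@n298czrzc95'.
Captured: group 1 = 'jjt@', group 2 = 'c'.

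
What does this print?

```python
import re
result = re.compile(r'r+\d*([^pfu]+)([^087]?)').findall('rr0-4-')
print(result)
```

[('-4-', '')]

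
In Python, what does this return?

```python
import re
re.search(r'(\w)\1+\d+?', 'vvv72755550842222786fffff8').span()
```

(0, 4)

A backreference is literal: `\1` must see the identical characters the first group matched.
`re.search` tries every starting position until one works.
The match spans [0:4] → 'vvv7'.
Captured: group 1 = 'v'.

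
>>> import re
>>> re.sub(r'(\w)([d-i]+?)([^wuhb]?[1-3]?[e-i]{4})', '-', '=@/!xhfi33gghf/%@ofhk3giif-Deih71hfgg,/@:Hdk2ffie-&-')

'=@/!-/%@---,/@:--&-'

The pattern matches a word character (captured); then one or more of a character in [d-i] (lazy) (captured); then optionally any character except [wuhb], then optionally a character in [1-3], then exactly 4 of a character in [e-i] (captured).
Every occurrence is swapped for '-'.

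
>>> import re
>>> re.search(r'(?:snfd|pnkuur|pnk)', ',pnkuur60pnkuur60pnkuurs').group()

'pnkuur'

The regex engine tests alternatives in the order written; an earlier branch that matches wins even if a later one would match more.
`search` walks the string left to right and returns the first match it finds.
The match spans [1:7] → 'pnkuur'.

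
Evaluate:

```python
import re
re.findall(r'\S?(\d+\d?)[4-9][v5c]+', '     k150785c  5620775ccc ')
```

['15078', '62077']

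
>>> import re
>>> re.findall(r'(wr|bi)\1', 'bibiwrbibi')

['bi', 'bi']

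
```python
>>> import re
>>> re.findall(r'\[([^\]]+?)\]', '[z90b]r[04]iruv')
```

['z90b', '04']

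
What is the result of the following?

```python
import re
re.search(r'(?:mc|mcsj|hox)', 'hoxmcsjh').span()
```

`re.search` tries every starting position until one works.
The match spans [0:3] → 'hox'.

(0, 3)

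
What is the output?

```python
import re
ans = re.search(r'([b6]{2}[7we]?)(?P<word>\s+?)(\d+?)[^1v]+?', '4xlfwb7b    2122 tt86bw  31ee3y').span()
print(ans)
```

(20, 28)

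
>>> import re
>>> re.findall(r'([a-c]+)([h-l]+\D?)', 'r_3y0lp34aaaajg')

With 2 capturing groups, `findall` returns a 2-tuple per match.

[('aaaa', 'jg')]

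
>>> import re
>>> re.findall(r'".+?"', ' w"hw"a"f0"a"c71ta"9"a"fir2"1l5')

['"hw"', '"f0"', '"c71ta"', '"a"']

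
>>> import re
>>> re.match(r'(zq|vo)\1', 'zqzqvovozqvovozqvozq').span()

(0, 4)

`\1` has to match the exact text group 1 already captured.
`match` is anchored at position 0; if the pattern doesn't fit there, it returns None.
The match spans [0:4] → 'zqzq'.
Captured: group 1 = 'zq'.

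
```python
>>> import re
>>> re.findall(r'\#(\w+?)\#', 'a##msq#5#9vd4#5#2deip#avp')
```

['msq', '9vd4', '2deip']

Scanning left to right: at [2:7] match '#msq#', group 1 = 'msq'; at [8:14] match '#9vd4#', group 1 = '9vd4'; at [15:22] match '#2deip#', group 1 = '2deip'.
With a single group, `findall` returns only what that group captured — 3 items.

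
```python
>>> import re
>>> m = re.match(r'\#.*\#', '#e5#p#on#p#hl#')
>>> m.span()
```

(0, 14)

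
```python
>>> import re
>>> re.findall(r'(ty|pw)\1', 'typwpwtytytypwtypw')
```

`\1` is not a pattern — it's the concrete string captured by group 1, re-applied verbatim.
Scanning left to right: at [2:6] match 'pwpw', group 1 = 'pw'; at [6:10] match 'tyty', group 1 = 'ty'.
With a single group, `findall` returns only what that group captured — 2 items.

['pw', 'ty']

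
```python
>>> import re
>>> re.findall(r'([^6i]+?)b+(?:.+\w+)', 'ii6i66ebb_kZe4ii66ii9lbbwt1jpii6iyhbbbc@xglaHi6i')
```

['e']

Pattern: one or more of any character except [6i] (lazy) (captured); then one or more of a literal 'b'; then one or more of any character, then one or more of a word character (non-capturing group).
A `+?`/`*?`/`{m,n}?` starts at its minimum and grows only as far as needed for what follows to match.
Walking the string: at [6:48] match 'ebb_kZe4ii66ii9lbbwt1jpii6iyhbbbc@xglaHi6i', group 1 = 'e'.
`findall` collects group 1 from the one match (1 total).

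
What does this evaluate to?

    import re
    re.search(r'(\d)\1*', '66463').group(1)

The match spans [0:2] → '66'.
Captured: group 1 = '6'.

'6'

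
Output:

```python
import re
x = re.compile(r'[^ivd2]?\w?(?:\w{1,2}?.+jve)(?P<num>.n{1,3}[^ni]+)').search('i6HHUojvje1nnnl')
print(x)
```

None

This matches optionally any character except [ivd2], then optionally a word character; then 1 to 2 of a word character (lazy), then one or more of any character, then the literal 'jve' (non-capturing group); then any character, then 1 to 3 of the literal 'n', then one or more of any character except [ni] (captured as 'num').
Here the pattern never matches, so the call returns None.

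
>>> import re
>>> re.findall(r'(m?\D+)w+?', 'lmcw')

['lmc']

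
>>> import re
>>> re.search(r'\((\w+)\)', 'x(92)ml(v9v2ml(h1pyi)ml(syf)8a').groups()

('92',)

Unlike `match`, `search` isn't anchored — it looks for the pattern anywhere in the string.
The match spans [1:5] → '(92)'.
Captured: group 1 = '92'.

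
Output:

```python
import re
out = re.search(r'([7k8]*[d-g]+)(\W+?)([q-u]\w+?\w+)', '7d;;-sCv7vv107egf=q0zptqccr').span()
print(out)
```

Pattern: zero or more of one of [7k8], then one or more of a character in [d-g] (captured); then one or more of a non-word character (lazy) (captured); then a character in [q-u], then one or more of a word character (lazy), then one or more of a word character (captured).
The match spans [0:17] → '7d;;-sCv7vv107egf'.

(0, 17)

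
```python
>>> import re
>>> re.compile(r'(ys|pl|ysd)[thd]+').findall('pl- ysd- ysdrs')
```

['ys', 'ys']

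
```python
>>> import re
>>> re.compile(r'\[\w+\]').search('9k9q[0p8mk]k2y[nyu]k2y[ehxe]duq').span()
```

Unlike `match`, `search` isn't anchored — it looks for the pattern anywhere in the string.
The match spans [4:11] → '[0p8mk]'.

(4, 11)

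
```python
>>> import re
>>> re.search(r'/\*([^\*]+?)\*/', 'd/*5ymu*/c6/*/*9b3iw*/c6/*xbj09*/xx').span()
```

The match spans [1:9] → '/*5ymu*/'.

(1, 9)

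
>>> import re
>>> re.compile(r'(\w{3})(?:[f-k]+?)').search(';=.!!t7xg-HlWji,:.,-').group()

This matches exactly 3 of a word character (captured); then one or more of a character in [f-k] (lazy) (non-capturing group).
`re.search` tries every starting position until one works.
The match spans [5:9] → 't7xg'.
Captured: group 1 = 't7x'.

't7xg'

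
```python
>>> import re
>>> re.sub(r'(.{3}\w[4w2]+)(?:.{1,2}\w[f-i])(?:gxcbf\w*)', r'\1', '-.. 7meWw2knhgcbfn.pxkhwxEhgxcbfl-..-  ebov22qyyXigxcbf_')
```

Pattern: exactly 3 of any character, then a word character, then one or more of one of [4w2] (captured); then 1 to 2 of any character, then a word character, then a character in [f-i] (non-capturing group); then the literal 'gx', then the literal 'cbf', then zero or more of a word character (non-capturing group).
The replacement refers to a captured group, so each match is rewritten using its own captured text.

'-.. 7meWw2knhgcbfn.pxkhw-..-  ebov22qyyXigxcbf_'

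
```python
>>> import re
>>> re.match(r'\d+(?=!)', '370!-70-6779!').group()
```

'370'

`match` is anchored at position 0; if the pattern doesn't fit there, it returns None.
The match spans [0:3] → '370'.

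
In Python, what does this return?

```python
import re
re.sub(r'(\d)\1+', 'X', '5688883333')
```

'56XX'

A backreference is literal: `\1` must see the identical characters the first group matched.
Each match is replaced by 'X'.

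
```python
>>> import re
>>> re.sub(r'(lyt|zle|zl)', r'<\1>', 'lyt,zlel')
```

Alternation tries branches left to right and keeps the first one that lets the overall match succeed at that position.
The replacement refers to a captured group, so each match is rewritten using its own captured text.

'<lyt>,<zle>l'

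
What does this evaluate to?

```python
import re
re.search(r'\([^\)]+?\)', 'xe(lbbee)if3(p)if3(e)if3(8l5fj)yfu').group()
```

The match spans [2:9] → '(lbbee)'.

'(lbbee)'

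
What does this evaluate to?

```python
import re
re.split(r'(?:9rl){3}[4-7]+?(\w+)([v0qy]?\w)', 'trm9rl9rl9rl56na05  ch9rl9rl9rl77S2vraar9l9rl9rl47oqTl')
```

A `+?`/`*?`/`{m,n}?` starts at its minimum and grows only as far as needed for what follows to match.
The group in the pattern means `split` returns the separators' captures alongside the pieces.

['trm', '6na0', '5', '  ch', '7S2vraar9l9rl9rl47oqT', 'l', '']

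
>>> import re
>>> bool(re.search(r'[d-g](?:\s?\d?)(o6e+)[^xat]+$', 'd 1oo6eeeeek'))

False

Pattern: a character in [d-g]; then optionally whitespace, then optionally a digit (non-capturing group); then the literal 'o6', then one or more of the literal 'e' (captured); then one or more of any character except [xat]; then anchored at the end.
`re.search` scans for the first position where the pattern succeeds.
Here nothing in the string fits, so the call returns None, and `bool(None)` is False.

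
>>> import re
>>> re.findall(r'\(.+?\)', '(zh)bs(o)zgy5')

['(zh)', '(o)']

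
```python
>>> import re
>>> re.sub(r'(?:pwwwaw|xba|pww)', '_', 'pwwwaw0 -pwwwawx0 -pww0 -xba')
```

Alternation isn't longest-match — the leftmost alternative that fits at this position is chosen.
Matches: at [0:6] → 'pwwwaw'; at [9:15] → 'pwwwaw'; at [19:22] → 'pww'; at [25:28] → 'xba'.
Every occurrence is swapped for '_'.

'_0 -_x0 -_0 -_'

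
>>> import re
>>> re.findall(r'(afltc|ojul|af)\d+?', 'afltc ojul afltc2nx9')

Because there's exactly one group, `findall` drops the full match and keeps group 1 from the one hit.

['afltc']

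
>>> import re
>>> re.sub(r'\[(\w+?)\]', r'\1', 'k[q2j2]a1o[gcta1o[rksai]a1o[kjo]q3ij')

'kq2j2a1o[gcta1orksaia1okjoq3ij'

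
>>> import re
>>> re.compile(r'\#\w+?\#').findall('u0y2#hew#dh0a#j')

Scanning left to right: at [4:9] → '#hew#'.
Since nothing is captured, `findall` lists the 1 matched substring directly.

['#hew#']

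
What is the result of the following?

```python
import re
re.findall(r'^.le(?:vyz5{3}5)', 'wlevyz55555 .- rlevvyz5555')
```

This matches anchored at the start of the string; then any character, then the literal 'le'; then the literal 'vyz', then exactly 3 of the literal '5', then a literal '5' (non-capturing group).
`findall` yields the raw match text (1 of them) because the pattern has no groups.

['wlevyz5555']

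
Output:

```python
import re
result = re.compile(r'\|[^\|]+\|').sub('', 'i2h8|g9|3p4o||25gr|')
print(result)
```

i2h83p4o|

Matches: at [4:8] → '|g9|'; at [13:19] → '|25gr|'.
`sub` substitutes '' at each match site.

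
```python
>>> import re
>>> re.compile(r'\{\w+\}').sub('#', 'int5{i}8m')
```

'int5#8m'

Matches: at [4:7] → '{i}'.
`sub` substitutes '#' at each match site.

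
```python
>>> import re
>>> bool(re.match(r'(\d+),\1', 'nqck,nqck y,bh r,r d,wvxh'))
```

False

`\1` has to match the exact text group 1 already captured.
`match` is anchored at position 0; if the pattern doesn't fit there, it returns None.
Here position 0 doesn't satisfy it, so the call returns None, and `bool(None)` is False.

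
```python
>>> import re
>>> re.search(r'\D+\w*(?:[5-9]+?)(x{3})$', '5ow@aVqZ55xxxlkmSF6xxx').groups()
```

The pattern matches one or more of a non-digit, then zero or more of a word character; then one or more of a character in [5-9] (lazy) (non-capturing group); then exactly 3 of a literal 'x' (captured); then anchored at the end.
`re.search` scans for the first position where the pattern succeeds.
The match spans [1:22] → 'ow@aVqZ55xxxlkmSF6xxx'.
Captured: group 1 = 'xxx'.

('xxx',)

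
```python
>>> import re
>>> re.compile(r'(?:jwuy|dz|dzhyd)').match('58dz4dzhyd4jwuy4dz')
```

`match` is anchored at position 0; if the pattern doesn't fit there, it returns None.
Here the pattern fails at index 0, so the call returns None.

None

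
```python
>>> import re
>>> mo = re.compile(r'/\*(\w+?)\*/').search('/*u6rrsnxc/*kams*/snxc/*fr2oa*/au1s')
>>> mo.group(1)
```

'kams'

The match spans [10:18] → '/*kams*/'.
Captured: group 1 = 'kams'.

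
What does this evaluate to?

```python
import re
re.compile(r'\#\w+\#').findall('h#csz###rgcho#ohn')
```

['#csz#', '#rgcho#']

With no groups in the pattern, `findall` gives back each whole match — 2 here.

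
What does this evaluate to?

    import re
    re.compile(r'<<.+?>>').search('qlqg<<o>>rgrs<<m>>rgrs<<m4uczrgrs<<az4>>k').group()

'<<o>>'

Because the quantifier is non-greedy, it stops expanding at the earliest point where the rest of the pattern can succeed.
Unlike `match`, `search` isn't anchored — it looks for the pattern anywhere in the string.
The match spans [4:9] → '<<o>>'.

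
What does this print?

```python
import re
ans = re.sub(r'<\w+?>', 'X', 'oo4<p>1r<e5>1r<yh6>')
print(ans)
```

Each match is replaced by 'X'.

oo4X1rX1rX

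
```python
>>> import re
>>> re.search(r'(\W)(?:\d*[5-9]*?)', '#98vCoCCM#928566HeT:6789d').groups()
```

('#',)

This matches a non-word character (captured); then zero or more of a digit, then zero or more of a character in [5-9] (lazy) (non-capturing group).
`re.search` tries every starting position until one works.
The match spans [0:3] → '#98'.
Captured: group 1 = '#'.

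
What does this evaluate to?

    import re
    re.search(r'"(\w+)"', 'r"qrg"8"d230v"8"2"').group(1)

'qrg'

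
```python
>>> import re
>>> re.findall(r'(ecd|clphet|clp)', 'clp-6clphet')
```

['clp', 'clphet']

Branches in `(...|...)` are attempted left-to-right; the first branch that allows the whole pattern to succeed is taken.
Matches: at [0:3] match 'clp', group 1 = 'clp'; at [5:11] match 'clphet', group 1 = 'clphet'.
One capturing group, so `findall` returns just the captured substring from each match — 2 in all.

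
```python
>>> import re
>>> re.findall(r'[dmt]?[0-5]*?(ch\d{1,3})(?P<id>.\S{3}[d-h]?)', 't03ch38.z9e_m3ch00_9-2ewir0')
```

`findall` packs the 2 group values into a tuple for every match.

[('ch38', '.z9e'), ('ch00', '_9-2e')]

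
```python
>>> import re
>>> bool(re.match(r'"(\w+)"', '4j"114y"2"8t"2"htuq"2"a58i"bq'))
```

False

`re.match` won't scan ahead — the pattern has to work from the very first character.
Here the string doesn't start with a match, so the call returns None, and `bool(None)` is False.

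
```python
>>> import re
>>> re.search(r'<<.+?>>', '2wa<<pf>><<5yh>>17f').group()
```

'<<pf>>'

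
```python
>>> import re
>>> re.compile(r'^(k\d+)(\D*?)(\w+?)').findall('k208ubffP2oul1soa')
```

With the lazy modifier that quantifier settles for the fewest repetitions that let the rest of the pattern succeed (the atoms after it are unaffected and can still be greedy).
Multiple groups make `findall` return tuples — one 3-tuple for the one match.

[('k208', '', 'u')]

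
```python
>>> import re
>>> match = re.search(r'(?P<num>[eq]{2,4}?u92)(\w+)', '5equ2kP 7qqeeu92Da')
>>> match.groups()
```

('qqeeu92', 'Da')

The match spans [9:18] → 'qqeeu92Da'.
Captured: group 1 = 'qqeeu92', group 2 = 'Da'.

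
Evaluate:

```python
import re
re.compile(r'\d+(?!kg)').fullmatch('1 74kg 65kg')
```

None

`fullmatch` succeeds only if the pattern covers the string from start to end.
Here there's no way to consume every character, so the call returns None.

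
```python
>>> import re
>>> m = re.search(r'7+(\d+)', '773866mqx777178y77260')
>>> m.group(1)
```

'3866'

The pattern matches one or more of a literal '7'; then one or more of a digit (captured).
`search` walks the string left to right and returns the first match it finds.
The match spans [0:6] → '773866'.
Captured: group 1 = '3866'.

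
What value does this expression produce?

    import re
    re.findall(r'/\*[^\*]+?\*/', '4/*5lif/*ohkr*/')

Walking the string: at [7:15] → '/*ohkr*/'.
Since nothing is captured, `findall` lists the 1 matched substring directly.

['/*ohkr*/']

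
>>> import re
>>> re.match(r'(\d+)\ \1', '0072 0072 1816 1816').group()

'0072 0072'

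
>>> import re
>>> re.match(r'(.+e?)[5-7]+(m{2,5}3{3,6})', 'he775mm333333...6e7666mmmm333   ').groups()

('he775mm333333...6e766', 'mmmm333')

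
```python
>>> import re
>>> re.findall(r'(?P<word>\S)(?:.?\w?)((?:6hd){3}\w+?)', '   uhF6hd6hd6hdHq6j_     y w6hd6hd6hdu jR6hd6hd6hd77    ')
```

[('u', '6hd6hd6hdH'), ('y', '6hd6hd6hdu'), ('j', '6hd6hd6hd7')]

`findall` packs the 2 group values into a tuple for every match.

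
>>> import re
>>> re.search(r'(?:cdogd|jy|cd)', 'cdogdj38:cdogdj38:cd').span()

The regex engine tests alternatives in the order written; an earlier branch that matches wins even if a later one would match more.
Unlike `match`, `search` isn't anchored — it looks for the pattern anywhere in the string.
The match spans [0:5] → 'cdogd'.

(0, 5)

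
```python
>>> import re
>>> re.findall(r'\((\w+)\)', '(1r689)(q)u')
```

['1r689', 'q']

With a single group, `findall` returns only what that group captured — 2 items.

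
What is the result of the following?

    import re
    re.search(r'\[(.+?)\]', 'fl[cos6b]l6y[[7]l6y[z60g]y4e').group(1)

'cos6b'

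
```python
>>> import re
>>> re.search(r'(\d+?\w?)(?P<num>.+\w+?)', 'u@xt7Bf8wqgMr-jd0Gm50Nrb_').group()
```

'7Bf8wqgMr-jd0Gm50Nrb_'

The pattern matches one or more of a digit (lazy), then optionally a word character (captured); then one or more of any character, then one or more of a word character (lazy) (captured as 'num').
`re.search` scans for the first position where the pattern succeeds.
The match spans [4:25] → '7Bf8wqgMr-jd0Gm50Nrb_'.
Captured: group 1 = '7B', group 2 = 'f8wqgMr-jd0Gm50Nrb_'.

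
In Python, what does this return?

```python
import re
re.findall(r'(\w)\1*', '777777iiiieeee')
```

['7', 'i', 'e']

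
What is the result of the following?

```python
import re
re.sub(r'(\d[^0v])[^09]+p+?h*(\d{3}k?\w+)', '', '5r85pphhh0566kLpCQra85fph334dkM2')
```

''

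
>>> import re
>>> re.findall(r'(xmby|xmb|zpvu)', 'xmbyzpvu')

['xmby', 'zpvu']

Alternation tries branches left to right and keeps the first one that lets the overall match succeed at that position.
`findall` collects group 1 from each match (2 total).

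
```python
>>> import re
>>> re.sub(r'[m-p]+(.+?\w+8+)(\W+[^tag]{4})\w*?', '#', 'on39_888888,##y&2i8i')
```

With the lazy modifier that quantifier settles for the fewest repetitions that let the rest of the pattern succeed (the atoms after it are unaffected and can still be greedy).
Every occurrence is swapped for '#'.

'#8i'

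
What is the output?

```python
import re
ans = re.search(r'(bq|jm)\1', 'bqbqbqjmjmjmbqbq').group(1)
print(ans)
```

bq

`\1` has to match the exact text group 1 already captured.
`re.search` tries every starting position until one works.
The match spans [0:4] → 'bqbq'.
Captured: group 1 = 'bq'.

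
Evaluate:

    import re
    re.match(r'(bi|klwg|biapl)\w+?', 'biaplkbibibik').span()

(0, 3)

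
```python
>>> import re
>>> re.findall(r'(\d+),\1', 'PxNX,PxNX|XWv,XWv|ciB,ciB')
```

A backreference is literal: `\1` must see the identical characters the first group matched.
`findall` collects group 1 from each match (0 total).
Nothing in the string satisfies the pattern, so the list is empty.

[]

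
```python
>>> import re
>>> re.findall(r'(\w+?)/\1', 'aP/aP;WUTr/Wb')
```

After group 1 captures some text, `\1` only succeeds where that same text appears again.
With a single group, `findall` returns only what that group captured — 1 item.

['aP']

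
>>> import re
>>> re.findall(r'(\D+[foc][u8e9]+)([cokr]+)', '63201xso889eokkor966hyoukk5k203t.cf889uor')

[('xso889e', 'okkor'), ('hyou', 'kk'), ('t.cf889u', 'or')]

This matches one or more of a non-digit, then one of [foc], then one or more of one of [u8e9] (captured); then one or more of one of [cokr] (captured).
Matches: at [5:17] match 'xso889eokkor', groups = ('xso889e', 'okkor'); at [20:26] match 'hyoukk', groups = ('hyou', 'kk'); at [31:41] match 't.cf889uor', groups = ('t.cf889u', 'or').
Multiple groups make `findall` return tuples — one 2-tuple for each match.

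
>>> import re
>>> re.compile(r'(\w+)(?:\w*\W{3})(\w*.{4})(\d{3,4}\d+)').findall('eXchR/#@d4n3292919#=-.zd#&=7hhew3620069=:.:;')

Multiple groups make `findall` return tuples — one 3-tuple for each match.

[('eXchR', 'd4n329', '2919'), ('zd', '7hhew362', '0069')]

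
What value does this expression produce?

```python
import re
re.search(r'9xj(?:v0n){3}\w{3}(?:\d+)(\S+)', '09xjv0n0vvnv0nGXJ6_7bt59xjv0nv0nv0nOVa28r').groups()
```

Pattern: the literal '9xj', then the literal 'v0n' repeated 3 times, then exactly 3 of a word character; then one or more of a digit (non-capturing group); then one or more of a non-whitespace character (captured).
Unlike `match`, `search` isn't anchored — it looks for the pattern anywhere in the string.
The match spans [23:41] → '9xjv0nv0nv0nOVa28r'.
Captured: group 1 = 'r'.

('r',)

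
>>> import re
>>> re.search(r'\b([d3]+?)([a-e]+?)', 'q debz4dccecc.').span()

(2, 4)

The pattern matches a word boundary (`\b`, zero-width); then one or more of one of [d3] (lazy) (captured); then one or more of a character in [a-e] (lazy) (captured).
Because the quantifier is non-greedy, it stops expanding at the earliest point where the rest of the pattern can succeed.
Unlike `match`, `search` isn't anchored — it looks for the pattern anywhere in the string.
The match spans [2:4] → 'de'.
Captured: group 1 = 'd', group 2 = 'e'.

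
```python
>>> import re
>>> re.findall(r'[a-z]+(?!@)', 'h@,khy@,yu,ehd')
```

['kh', 'yu', 'ehd']

A negative assertion filters positions out without eating any characters.
`findall` yields the raw match text (3 of them) because the pattern has no groups.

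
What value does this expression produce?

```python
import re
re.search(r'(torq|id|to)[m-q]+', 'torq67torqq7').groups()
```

Unlike `match`, `search` isn't anchored — it looks for the pattern anywhere in the string.
The match spans [6:11] → 'torqq'.
Captured: group 1 = 'torq'.

('torq',)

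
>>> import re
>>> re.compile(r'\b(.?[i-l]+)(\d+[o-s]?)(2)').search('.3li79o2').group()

This matches a word boundary (`\b`, zero-width); then optionally any character, then one or more of a character in [i-l] (captured); then one or more of a digit, then optionally a character in [o-s] (captured); then a literal '2' (captured).
`re.search` scans for the first position where the pattern succeeds.
The match spans [1:8] → '3li79o2'.
Captured: group 1 = '3li', group 2 = '79o', group 3 = '2'.

'3li79o2'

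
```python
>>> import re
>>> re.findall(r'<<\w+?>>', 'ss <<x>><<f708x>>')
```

['<<x>>', '<<f708x>>']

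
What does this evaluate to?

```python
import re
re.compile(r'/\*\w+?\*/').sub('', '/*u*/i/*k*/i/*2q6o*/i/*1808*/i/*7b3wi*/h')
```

`sub` substitutes '' at each match site.

'iiiih'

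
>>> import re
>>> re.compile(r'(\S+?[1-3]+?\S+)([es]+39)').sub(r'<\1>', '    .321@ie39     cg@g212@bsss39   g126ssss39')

This matches one or more of a non-whitespace character (lazy), then one or more of a character in [1-3] (lazy), then one or more of a non-whitespace character (captured); then one or more of one of [es], then the literal '39' (captured).
The replacement refers to a captured group, so each match is rewritten using its own captured text.

'    <.321@i>     <cg@g212@bss>   <g126sss>'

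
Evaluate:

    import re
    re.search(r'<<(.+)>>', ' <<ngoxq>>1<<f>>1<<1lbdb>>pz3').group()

Unlike `match`, `search` isn't anchored — it looks for the pattern anywhere in the string.
The match spans [1:26] → '<<ngoxq>>1<<f>>1<<1lbdb>>'.
Captured: group 1 = 'ngoxq>>1<<f>>1<<1lbdb'.

'<<ngoxq>>1<<f>>1<<1lbdb>>'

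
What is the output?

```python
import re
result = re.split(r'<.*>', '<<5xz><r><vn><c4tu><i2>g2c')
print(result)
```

['', 'g2c']

Matches to split on: at [0:23] → '<<5xz><r><vn><c4tu><i2>'.
Each match becomes a cut point; 2 segments remain.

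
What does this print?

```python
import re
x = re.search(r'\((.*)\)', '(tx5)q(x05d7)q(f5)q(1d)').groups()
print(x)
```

`search` walks the string left to right and returns the first match it finds.
The match spans [0:23] → '(tx5)q(x05d7)q(f5)q(1d)'.
Captured: group 1 = 'tx5)q(x05d7)q(f5)q(1d'.

('tx5)q(x05d7)q(f5)q(1d',)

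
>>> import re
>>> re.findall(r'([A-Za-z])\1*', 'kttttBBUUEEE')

['k', 't', 'B', 'U', 'E']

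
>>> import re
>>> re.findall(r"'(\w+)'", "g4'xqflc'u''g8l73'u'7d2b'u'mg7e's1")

['xqflc', 'g8l73', '7d2b', 'mg7e']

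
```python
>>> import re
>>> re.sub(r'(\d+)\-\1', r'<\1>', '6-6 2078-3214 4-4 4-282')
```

'<6> 2078-3214 <4> 4-282'

A backreference is literal: `\1` must see the identical characters the first group matched.
`\1` in the replacement pulls in group 1's text for each match.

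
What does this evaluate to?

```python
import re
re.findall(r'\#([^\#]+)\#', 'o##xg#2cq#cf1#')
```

Walking the string: at [2:6] match '#xg#', group 1 = 'xg'; at [9:14] match '#cf1#', group 1 = 'cf1'.
One capturing group, so `findall` returns just the captured substring from each match — 2 in all.

['xg', 'cf1']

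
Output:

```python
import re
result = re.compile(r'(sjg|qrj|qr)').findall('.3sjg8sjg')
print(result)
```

Scanning left to right: at [2:5] match 'sjg', group 1 = 'sjg'; at [6:9] match 'sjg', group 1 = 'sjg'.
`findall` collects group 1 from each match (2 total).

['sjg', 'sjg']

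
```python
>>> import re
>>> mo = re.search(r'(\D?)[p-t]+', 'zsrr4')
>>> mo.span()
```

The pattern matches optionally a non-digit (captured); then one or more of a character in [p-t].
`re.search` scans for the first position where the pattern succeeds.
The match spans [0:4] → 'zsrr'.
Captured: group 1 = 'z'.

(0, 4)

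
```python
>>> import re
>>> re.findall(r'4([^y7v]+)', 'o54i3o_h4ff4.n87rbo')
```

['i3o_h4ff4.n8']

The pattern matches a literal '4'; then one or more of any character except [y7v] (captured).
Walking the string: at [2:15] match '4i3o_h4ff4.n8', group 1 = 'i3o_h4ff4.n8'.
With a single group, `findall` returns only what that group captured — 1 item.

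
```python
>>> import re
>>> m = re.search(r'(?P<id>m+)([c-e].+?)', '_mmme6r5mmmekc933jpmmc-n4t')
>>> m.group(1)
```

Pattern: one or more of a literal 'm' (captured as 'id'); then a character in [c-e], then one or more of any character (lazy) (captured).
A `+?`/`*?`/`{m,n}?` starts at its minimum and grows only as far as needed for what follows to match.
`search` walks the string left to right and returns the first match it finds.
The match spans [1:6] → 'mmme6'.
Captured: group 1 = 'mmm', group 2 = 'e6'.

'mmm'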